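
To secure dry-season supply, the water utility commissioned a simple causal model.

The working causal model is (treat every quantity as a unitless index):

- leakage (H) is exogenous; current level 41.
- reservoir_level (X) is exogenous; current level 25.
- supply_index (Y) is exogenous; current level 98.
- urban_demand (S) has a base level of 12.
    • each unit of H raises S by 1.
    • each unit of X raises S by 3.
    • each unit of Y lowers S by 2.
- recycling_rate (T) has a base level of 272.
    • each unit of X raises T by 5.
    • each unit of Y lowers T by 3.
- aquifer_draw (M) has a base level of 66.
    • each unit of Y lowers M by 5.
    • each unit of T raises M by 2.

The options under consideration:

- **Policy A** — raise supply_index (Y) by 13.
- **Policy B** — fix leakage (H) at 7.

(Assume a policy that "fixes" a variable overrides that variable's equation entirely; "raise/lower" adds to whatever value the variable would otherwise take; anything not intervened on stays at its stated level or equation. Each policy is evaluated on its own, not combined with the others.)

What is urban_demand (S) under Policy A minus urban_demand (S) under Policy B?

8

Policy A (Y + 13):
  H = 41
  X = 25
  Y = 98 + 13 = 111
  S = 12 + 41 + 3·25 − 2·111 = -94
Policy B (H := 7):
  H = 7
  X = 25
  Y = 98
  S = 12 + 7 + 3·25 − 2·98 = -102
S: -94 − (-102) = 8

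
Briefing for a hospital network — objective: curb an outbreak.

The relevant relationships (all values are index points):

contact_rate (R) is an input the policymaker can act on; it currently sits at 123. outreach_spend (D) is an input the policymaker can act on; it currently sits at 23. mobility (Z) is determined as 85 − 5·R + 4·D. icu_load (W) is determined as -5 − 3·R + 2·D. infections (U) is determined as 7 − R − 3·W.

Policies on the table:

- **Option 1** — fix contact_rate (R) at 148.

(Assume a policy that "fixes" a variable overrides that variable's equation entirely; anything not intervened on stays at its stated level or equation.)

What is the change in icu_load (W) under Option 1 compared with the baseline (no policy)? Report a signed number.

Baseline:
  R = 123
  D = 23
  W = -5 − 3·123 + 2·23 = -328
Option 1 (R := 148):
  R = 148
  D = 23
  W = -5 − 3·148 + 2·23 = -403
Change in W: -403 − (-328) = -75

-75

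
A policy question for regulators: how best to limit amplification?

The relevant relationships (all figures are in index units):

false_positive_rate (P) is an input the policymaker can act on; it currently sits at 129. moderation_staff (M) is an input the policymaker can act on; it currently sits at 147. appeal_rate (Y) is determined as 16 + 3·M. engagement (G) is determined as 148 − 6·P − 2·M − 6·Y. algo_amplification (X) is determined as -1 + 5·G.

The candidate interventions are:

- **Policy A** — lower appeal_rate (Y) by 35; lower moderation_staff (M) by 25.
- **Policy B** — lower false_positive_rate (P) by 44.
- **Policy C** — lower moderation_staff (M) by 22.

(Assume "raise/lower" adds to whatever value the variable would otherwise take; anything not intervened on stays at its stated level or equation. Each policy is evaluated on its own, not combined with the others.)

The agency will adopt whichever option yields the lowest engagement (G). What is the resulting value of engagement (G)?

Policy A (Y − 35, M − 25):
  P = 129
  M = 147 − 25 = 122
  Y = 16 + 3·122 (−35 from intervention) = 347
  G = 148 − 6·129 − 2·122 − 6·347 = -2952
Policy B (P − 44):
  P = 129 − 44 = 85
  M = 147
  Y = 16 + 3·147 = 457
  G = 148 − 6·85 − 2·147 − 6·457 = -3398
Policy C (M − 22):
  P = 129
  M = 147 − 22 = 125
  Y = 16 + 3·125 = 391
  G = 148 − 6·129 − 2·125 − 6·391 = -3222
Comparing — Policy A: G=-2952, Policy B: G=-3398, Policy C: G=-3222. Lowest is -3398 (Policy B).

-3398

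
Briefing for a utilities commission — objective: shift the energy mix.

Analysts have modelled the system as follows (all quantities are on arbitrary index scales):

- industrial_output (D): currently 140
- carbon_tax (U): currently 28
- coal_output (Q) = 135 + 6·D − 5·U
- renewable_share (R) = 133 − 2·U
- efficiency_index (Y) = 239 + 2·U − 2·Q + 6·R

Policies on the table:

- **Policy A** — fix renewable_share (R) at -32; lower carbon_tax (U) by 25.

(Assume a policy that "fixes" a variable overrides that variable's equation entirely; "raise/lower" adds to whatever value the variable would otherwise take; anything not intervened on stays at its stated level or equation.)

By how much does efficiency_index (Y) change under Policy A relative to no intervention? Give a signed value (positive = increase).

Baseline:
  D = 140
  U = 28
  Q = 135 + 6·140 − 5·28 = 835
  R = 133 − 2·28 = 77
  Y = 239 + 2·28 − 2·835 + 6·77 = -913
Policy A (R := -32, U − 25):
  D = 140
  U = 28 − 25 = 3
  Q = 135 + 6·140 − 5·3 = 960
  R = -32
  Y = 239 + 2·3 − 2·960 + 6·(-32) = -1867
Change in Y: -1867 − (-913) = -954

-954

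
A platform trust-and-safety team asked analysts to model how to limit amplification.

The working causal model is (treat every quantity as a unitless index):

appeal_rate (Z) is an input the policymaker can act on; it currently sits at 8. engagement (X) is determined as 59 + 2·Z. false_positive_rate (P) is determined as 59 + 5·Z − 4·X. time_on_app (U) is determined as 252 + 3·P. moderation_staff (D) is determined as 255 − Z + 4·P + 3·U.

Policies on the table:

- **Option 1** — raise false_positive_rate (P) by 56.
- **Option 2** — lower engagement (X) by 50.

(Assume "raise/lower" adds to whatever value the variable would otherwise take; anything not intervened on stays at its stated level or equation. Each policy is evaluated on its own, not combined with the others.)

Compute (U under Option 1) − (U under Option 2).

-432

Option 1 (P + 56):
  Z = 8
  X = 59 + 2·8 = 75
  P = 59 + 5·8 − 4·75 (+56 from intervention) = -145
  U = 252 + 3·(-145) = -183
Option 2 (X − 50):
  Z = 8
  X = 59 + 2·8 (−50 from intervention) = 25
  P = 59 + 5·8 − 4·25 = -1
  U = 252 + 3·(-1) = 249
U: -183 − 249 = -432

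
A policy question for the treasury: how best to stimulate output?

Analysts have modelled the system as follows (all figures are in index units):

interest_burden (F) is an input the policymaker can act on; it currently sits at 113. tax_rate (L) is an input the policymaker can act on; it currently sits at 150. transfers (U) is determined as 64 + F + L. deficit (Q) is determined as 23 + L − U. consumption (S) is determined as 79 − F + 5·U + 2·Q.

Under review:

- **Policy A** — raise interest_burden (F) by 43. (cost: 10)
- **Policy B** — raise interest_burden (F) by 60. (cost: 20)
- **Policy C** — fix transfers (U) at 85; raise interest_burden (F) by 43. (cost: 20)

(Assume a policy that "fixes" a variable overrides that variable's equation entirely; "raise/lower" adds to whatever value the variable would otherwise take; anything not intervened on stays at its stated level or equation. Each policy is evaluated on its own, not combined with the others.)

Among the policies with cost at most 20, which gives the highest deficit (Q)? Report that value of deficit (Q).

88

Policy A (F + 43):
  F = 113 + 43 = 156
  L = 150
  U = 64 + 156 + 150 = 370
  Q = 23 + 150 − 370 = -197
Policy B (F + 60):
  F = 113 + 60 = 173
  L = 150
  U = 64 + 173 + 150 = 387
  Q = 23 + 150 − 387 = -214
Policy C (U := 85, F + 43):
  F = 113 + 43 = 156
  L = 150
  U = 85
  Q = 23 + 150 − 85 = 88
Comparing — Policy A: Q=-197, Policy B: Q=-214, Policy C: Q=88. Highest is 88 (Policy C).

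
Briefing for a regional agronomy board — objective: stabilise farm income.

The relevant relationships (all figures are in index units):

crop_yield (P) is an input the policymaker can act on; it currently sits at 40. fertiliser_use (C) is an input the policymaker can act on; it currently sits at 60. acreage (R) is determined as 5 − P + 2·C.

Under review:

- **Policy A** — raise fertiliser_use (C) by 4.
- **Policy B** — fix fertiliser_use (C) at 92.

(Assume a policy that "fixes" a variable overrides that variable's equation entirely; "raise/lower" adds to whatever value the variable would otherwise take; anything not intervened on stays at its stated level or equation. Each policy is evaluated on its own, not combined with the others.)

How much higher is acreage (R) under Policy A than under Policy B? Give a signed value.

Policy A (C + 4):
  P = 40
  C = 60 + 4 = 64
  R = 5 − 40 + 2·64 = 93
Policy B (C := 92):
  P = 40
  C = 92
  R = 5 − 40 + 2·92 = 149
R: 93 − 149 = -56

-56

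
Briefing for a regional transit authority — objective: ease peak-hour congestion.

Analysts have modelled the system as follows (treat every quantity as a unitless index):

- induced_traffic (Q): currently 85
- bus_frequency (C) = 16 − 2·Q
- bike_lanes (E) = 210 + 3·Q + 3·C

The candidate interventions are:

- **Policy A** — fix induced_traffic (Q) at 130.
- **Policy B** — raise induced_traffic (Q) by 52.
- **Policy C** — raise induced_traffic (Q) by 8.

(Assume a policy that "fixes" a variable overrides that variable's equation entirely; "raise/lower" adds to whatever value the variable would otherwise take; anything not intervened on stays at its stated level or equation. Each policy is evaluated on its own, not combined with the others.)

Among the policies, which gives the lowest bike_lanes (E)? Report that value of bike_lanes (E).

Policy A (Q := 130):
  Q = 130
  C = 16 − 2·130 = -244
  E = 210 + 3·130 + 3·(-244) = -132
Policy B (Q + 52):
  Q = 85 + 52 = 137
  C = 16 − 2·137 = -258
  E = 210 + 3·137 + 3·(-258) = -153
Policy C (Q + 8):
  Q = 85 + 8 = 93
  C = 16 − 2·93 = -170
  E = 210 + 3·93 + 3·(-170) = -21
Comparing — Policy A: E=-132, Policy B: E=-153, Policy C: E=-21. Lowest is -153 (Policy B).

-153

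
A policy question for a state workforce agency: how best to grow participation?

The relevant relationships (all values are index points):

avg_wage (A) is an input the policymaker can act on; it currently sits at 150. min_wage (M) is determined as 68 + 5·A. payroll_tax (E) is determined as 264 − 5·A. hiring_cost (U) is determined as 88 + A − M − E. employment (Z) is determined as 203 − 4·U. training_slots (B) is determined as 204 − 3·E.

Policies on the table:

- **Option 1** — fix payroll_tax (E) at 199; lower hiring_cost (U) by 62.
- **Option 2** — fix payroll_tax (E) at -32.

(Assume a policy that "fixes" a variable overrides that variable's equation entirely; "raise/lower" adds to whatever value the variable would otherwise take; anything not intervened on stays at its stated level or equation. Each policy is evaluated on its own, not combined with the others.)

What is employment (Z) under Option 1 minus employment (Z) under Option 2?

1172

Option 1 (E := 199, U − 62):
  A = 150
  M = 68 + 5·150 = 818
  E = 199
  U = 88 + 150 − 818 − 199 (−62 from intervention) = -841
  Z = 203 − 4·(-841) = 3567
Option 2 (E := -32):
  A = 150
  M = 68 + 5·150 = 818
  E = -32
  U = 88 + 150 − 818 − (-32) = -548
  Z = 203 − 4·(-548) = 2395
Z: 3567 − 2395 = 1172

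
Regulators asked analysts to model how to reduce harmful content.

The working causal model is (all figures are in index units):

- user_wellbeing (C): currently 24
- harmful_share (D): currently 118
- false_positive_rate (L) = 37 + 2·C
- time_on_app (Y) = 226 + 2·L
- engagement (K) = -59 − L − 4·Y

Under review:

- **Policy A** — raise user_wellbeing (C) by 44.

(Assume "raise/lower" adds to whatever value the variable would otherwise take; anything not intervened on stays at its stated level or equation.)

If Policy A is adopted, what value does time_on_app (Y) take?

572

Policy A (C + 44):
  C = 24 + 44 = 68
  L = 37 + 2·68 = 173
  Y = 226 + 2·173 = 572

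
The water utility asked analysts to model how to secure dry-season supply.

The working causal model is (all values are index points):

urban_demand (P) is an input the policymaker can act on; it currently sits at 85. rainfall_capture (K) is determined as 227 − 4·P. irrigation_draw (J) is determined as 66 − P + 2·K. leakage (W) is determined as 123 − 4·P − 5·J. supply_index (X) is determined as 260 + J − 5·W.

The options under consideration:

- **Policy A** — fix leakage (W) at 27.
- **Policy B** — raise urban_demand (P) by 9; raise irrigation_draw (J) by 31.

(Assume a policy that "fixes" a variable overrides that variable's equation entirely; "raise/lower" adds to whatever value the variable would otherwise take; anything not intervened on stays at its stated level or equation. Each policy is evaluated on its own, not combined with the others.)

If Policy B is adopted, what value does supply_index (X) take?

Policy B (P + 9, J + 31):
  P = 85 + 9 = 94
  K = 227 − 4·94 = -149
  J = 66 − 94 + 2·(-149) (+31 from intervention) = -295
  W = 123 − 4·94 − 5·(-295) = 1222
  X = 260 + (-295) − 5·1222 = -6145

-6145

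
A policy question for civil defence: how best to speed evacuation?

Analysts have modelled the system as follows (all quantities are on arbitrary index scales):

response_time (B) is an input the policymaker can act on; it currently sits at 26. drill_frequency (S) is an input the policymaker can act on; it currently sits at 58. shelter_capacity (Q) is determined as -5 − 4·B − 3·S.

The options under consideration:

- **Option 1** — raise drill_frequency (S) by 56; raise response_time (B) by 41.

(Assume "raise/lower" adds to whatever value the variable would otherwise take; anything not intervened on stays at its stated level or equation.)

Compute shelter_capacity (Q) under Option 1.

Option 1 (S + 56, B + 41):
  B = 26 + 41 = 67
  S = 58 + 56 = 114
  Q = -5 − 4·67 − 3·114 = -615

-615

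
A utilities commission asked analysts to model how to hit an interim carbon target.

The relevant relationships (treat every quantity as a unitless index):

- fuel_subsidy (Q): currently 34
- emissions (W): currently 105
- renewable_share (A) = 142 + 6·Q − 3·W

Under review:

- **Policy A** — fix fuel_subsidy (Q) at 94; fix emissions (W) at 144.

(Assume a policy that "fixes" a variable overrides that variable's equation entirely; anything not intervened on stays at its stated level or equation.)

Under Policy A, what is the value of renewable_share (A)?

274

Policy A (Q := 94, W := 144):
  Q = 94
  W = 144
  A = 142 + 6·94 − 3·144 = 274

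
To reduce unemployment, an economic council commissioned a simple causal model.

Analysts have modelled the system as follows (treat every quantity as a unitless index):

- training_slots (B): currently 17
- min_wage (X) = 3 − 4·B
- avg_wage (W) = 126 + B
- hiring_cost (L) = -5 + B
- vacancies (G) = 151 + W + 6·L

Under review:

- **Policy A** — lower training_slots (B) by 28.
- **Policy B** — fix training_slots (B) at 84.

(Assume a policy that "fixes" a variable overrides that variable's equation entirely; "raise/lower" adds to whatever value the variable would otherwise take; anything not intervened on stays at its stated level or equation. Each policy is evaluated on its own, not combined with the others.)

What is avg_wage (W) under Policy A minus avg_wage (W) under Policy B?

Policy A (B − 28):
  B = 17 − 28 = -11
  W = 126 + (-11) = 115
Policy B (B := 84):
  B = 84
  W = 126 + 84 = 210
W: 115 − 210 = -95

-95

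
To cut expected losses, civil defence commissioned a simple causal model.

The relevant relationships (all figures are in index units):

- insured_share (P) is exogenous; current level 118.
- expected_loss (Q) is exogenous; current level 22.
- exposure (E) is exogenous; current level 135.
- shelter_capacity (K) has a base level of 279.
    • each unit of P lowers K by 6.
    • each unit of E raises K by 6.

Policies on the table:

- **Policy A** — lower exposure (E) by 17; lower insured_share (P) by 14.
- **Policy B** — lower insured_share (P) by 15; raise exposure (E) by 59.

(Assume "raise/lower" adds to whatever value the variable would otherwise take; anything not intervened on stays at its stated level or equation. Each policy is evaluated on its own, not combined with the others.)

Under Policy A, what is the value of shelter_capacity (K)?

Policy A (E − 17, P − 14):
  P = 118 − 14 = 104
  E = 135 − 17 = 118
  K = 279 − 6·104 + 6·118 = 363

363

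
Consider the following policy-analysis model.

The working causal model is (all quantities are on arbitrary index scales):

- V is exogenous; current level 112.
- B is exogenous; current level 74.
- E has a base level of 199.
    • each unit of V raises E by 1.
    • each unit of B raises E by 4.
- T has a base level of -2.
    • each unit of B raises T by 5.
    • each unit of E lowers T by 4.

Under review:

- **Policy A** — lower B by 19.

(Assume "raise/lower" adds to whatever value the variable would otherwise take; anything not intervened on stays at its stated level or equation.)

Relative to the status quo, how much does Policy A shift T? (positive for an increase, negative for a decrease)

Baseline:
  V = 112
  B = 74
  E = 199 + 112 + 4·74 = 607
  T = -2 + 5·74 − 4·607 = -2060
Policy A (B − 19):
  V = 112
  B = 74 − 19 = 55
  E = 199 + 112 + 4·55 = 531
  T = -2 + 5·55 − 4·531 = -1851
Change in T: -1851 − (-2060) = 209

209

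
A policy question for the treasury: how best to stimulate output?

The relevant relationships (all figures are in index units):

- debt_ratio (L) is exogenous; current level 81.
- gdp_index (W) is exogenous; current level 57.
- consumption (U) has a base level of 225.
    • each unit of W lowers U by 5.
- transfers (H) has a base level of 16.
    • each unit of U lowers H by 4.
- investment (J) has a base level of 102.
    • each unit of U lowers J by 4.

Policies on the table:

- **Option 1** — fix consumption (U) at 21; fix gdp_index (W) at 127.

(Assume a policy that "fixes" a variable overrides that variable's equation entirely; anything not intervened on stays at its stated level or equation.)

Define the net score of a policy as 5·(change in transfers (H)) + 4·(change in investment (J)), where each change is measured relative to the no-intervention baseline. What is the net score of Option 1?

Baseline:
  W = 57
  U = 225 − 5·57 = -60
  H = 16 − 4·(-60) = 256
  J = 102 − 4·(-60) = 342
Option 1 (U := 21, W := 127):
  W = 127
  U = 21
  H = 16 − 4·21 = -68
  J = 102 − 4·21 = 18
ΔH = -68 − 256 = -324; ΔJ = 18 − 342 = -324
Score = 5·(-324) + 4·(-324) = -2916

-2916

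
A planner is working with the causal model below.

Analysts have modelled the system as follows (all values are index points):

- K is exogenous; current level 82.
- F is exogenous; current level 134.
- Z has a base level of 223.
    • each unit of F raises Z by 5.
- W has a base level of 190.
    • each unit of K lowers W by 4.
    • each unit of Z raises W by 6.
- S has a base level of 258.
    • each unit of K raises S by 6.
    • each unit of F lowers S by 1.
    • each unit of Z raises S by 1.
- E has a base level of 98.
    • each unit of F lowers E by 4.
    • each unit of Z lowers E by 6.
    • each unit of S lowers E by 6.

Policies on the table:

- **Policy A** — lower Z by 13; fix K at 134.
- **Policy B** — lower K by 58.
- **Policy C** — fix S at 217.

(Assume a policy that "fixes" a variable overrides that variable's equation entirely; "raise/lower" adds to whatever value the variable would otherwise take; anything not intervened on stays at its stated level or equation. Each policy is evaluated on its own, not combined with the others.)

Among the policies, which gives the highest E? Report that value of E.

-7098

Policy A (Z − 13, K := 134):
  K = 134
  F = 134
  Z = 223 + 5·134 (−13 from intervention) = 880
  S = 258 + 6·134 − 134 + 880 = 1808
  E = 98 − 4·134 − 6·880 − 6·1808 = -16566
Policy B (K − 58):
  K = 82 − 58 = 24
  F = 134
  Z = 223 + 5·134 = 893
  S = 258 + 6·24 − 134 + 893 = 1161
  E = 98 − 4·134 − 6·893 − 6·1161 = -12762
Policy C (S := 217):
  K = 82
  F = 134
  Z = 223 + 5·134 = 893
  S = 217
  E = 98 − 4·134 − 6·893 − 6·217 = -7098
Comparing — Policy A: E=-16566, Policy B: E=-12762, Policy C: E=-7098. Highest is -7098 (Policy C).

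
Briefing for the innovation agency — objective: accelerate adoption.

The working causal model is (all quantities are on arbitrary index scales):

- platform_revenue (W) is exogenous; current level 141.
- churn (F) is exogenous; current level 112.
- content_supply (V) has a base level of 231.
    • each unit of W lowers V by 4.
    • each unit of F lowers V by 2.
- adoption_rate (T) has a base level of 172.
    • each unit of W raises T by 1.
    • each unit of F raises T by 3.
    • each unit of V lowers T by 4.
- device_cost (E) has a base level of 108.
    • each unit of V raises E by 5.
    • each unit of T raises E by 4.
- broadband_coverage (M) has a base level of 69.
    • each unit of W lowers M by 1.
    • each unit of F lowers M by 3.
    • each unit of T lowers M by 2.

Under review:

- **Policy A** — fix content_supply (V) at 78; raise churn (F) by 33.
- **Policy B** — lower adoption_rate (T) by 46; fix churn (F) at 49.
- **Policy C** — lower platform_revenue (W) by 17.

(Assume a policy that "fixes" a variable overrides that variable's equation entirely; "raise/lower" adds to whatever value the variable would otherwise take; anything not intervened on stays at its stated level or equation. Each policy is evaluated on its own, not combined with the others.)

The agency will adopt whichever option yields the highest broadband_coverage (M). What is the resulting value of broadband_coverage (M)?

-1379

Policy A (V := 78, F + 33):
  W = 141
  F = 112 + 33 = 145
  V = 78
  T = 172 + 141 + 3·145 − 4·78 = 436
  M = 69 − 141 − 3·145 − 2·436 = -1379
Policy B (T − 46, F := 49):
  W = 141
  F = 49
  V = 231 − 4·141 − 2·49 = -431
  T = 172 + 141 + 3·49 − 4·(-431) (−46 from intervention) = 2138
  M = 69 − 141 − 3·49 − 2·2138 = -4495
Policy C (W − 17):
  W = 141 − 17 = 124
  F = 112
  V = 231 − 4·124 − 2·112 = -489
  T = 172 + 124 + 3·112 − 4·(-489) = 2588
  M = 69 − 124 − 3·112 − 2·2588 = -5567
Comparing — Policy A: M=-1379, Policy B: M=-4495, Policy C: M=-5567. Highest is -1379 (Policy A).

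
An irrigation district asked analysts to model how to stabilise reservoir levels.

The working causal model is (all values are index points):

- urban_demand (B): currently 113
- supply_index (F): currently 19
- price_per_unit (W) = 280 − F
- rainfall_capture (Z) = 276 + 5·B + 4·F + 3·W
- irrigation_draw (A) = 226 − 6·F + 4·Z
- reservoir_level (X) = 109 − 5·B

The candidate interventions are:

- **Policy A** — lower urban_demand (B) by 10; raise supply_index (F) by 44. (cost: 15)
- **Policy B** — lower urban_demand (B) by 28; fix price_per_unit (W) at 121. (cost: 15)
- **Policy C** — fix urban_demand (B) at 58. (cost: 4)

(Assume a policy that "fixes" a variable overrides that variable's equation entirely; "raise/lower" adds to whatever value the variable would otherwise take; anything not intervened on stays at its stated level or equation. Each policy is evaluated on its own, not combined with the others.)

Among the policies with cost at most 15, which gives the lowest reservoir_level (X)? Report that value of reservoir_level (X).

Policy A (B − 10, F + 44):
  B = 113 − 10 = 103
  X = 109 − 5·103 = -406
Policy B (B − 28, W := 121):
  B = 113 − 28 = 85
  X = 109 − 5·85 = -316
Policy C (B := 58):
  B = 58
  X = 109 − 5·58 = -181
Comparing — Policy A: X=-406, Policy B: X=-316, Policy C: X=-181. Lowest is -406 (Policy A).

-406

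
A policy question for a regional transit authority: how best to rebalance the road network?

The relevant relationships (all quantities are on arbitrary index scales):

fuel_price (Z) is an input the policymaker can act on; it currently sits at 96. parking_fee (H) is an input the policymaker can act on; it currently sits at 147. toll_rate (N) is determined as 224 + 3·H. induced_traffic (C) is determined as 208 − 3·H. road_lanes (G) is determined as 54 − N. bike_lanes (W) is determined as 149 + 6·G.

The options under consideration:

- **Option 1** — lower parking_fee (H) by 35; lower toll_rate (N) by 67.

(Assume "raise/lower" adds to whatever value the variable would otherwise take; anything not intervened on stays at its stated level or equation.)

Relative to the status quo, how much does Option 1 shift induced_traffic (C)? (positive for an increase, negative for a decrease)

105

Baseline:
  H = 147
  C = 208 − 3·147 = -233
Option 1 (H − 35, N − 67):
  H = 147 − 35 = 112
  C = 208 − 3·112 = -128
Change in C: -128 − (-233) = 105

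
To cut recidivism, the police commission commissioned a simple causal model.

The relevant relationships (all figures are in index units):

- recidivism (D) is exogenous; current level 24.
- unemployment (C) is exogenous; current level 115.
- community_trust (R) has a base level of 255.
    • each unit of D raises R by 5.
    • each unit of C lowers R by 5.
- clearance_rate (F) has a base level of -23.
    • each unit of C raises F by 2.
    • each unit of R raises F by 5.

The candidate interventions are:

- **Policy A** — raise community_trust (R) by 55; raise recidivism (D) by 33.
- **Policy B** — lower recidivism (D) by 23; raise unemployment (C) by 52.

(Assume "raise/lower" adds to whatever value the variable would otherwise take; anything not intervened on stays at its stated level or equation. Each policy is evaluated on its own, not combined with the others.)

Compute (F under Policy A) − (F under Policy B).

2871

Policy A (R + 55, D + 33):
  D = 24 + 33 = 57
  C = 115
  R = 255 + 5·57 − 5·115 (+55 from intervention) = 20
  F = -23 + 2·115 + 5·20 = 307
Policy B (D − 23, C + 52):
  D = 24 − 23 = 1
  C = 115 + 52 = 167
  R = 255 + 5·1 − 5·167 = -575
  F = -23 + 2·167 + 5·(-575) = -2564
F: 307 − (-2564) = 2871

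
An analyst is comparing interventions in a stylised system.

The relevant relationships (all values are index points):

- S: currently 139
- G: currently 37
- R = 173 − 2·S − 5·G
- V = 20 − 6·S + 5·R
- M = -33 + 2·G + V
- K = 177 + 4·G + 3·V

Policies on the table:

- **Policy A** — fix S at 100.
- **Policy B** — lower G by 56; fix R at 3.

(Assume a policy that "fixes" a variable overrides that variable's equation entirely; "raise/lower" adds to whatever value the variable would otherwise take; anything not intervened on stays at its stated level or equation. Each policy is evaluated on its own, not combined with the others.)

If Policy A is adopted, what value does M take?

-1599

Policy A (S := 100):
  S = 100
  G = 37
  R = 173 − 2·100 − 5·37 = -212
  V = 20 − 6·100 + 5·(-212) = -1640
  M = -33 + 2·37 + (-1640) = -1599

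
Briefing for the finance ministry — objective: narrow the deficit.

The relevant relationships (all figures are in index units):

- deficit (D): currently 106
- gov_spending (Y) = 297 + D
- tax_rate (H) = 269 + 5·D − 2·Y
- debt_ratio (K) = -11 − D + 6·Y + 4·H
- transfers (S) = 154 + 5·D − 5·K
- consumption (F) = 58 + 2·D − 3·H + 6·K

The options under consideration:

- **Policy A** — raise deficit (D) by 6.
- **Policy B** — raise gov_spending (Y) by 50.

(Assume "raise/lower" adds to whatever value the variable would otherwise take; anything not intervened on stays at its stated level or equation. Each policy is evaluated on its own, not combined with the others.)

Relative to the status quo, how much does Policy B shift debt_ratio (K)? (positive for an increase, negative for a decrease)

Baseline:
  D = 106
  Y = 297 + 106 = 403
  H = 269 + 5·106 − 2·403 = -7
  K = -11 − 106 + 6·403 + 4·(-7) = 2273
Policy B (Y + 50):
  D = 106
  Y = 297 + 106 (+50 from intervention) = 453
  H = 269 + 5·106 − 2·453 = -107
  K = -11 − 106 + 6·453 + 4·(-107) = 2173
Change in K: 2173 − 2273 = -100

-100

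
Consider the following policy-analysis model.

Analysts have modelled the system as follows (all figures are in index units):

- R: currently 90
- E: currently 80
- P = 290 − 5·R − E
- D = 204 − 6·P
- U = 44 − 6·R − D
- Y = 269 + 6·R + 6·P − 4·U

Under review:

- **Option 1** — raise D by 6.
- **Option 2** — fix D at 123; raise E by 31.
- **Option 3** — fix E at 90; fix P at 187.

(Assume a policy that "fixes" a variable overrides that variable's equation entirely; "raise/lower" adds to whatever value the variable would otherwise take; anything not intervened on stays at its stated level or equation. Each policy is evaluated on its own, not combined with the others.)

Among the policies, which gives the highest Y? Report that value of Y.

7953

Option 1 (D + 6):
  R = 90
  E = 80
  P = 290 − 5·90 − 80 = -240
  D = 204 − 6·(-240) (+6 from intervention) = 1650
  U = 44 − 6·90 − 1650 = -2146
  Y = 269 + 6·90 + 6·(-240) − 4·(-2146) = 7953
Option 2 (D := 123, E + 31):
  R = 90
  E = 80 + 31 = 111
  P = 290 − 5·90 − 111 = -271
  D = 123
  U = 44 − 6·90 − 123 = -619
  Y = 269 + 6·90 + 6·(-271) − 4·(-619) = 1659
Option 3 (E := 90, P := 187):
  R = 90
  E = 90
  P = 187
  D = 204 − 6·187 = -918
  U = 44 − 6·90 − (-918) = 422
  Y = 269 + 6·90 + 6·187 − 4·422 = 243
Comparing — Option 1: Y=7953, Option 2: Y=1659, Option 3: Y=243. Highest is 7953 (Option 1).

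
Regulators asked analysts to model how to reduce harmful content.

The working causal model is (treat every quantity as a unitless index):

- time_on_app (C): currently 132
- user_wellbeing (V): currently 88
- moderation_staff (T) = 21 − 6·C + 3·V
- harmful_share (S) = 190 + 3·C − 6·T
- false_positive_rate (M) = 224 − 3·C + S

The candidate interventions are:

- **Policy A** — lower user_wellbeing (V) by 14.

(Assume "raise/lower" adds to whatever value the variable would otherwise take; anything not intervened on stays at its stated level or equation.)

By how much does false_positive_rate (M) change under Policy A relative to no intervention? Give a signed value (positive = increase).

Baseline:
  C = 132
  V = 88
  T = 21 − 6·132 + 3·88 = -507
  S = 190 + 3·132 − 6·(-507) = 3628
  M = 224 − 3·132 + 3628 = 3456
Policy A (V − 14):
  C = 132
  V = 88 − 14 = 74
  T = 21 − 6·132 + 3·74 = -549
  S = 190 + 3·132 − 6·(-549) = 3880
  M = 224 − 3·132 + 3880 = 3708
Change in M: 3708 − 3456 = 252

252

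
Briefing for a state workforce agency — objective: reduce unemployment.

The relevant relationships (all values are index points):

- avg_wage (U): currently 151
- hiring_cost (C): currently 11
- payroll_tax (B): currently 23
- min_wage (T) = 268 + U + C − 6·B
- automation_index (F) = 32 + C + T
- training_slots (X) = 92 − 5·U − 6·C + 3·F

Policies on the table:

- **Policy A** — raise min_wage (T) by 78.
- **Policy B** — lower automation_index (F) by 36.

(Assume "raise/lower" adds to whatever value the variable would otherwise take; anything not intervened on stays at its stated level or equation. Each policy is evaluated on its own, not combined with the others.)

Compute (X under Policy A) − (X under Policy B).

Policy A (T + 78):
  U = 151
  C = 11
  B = 23
  T = 268 + 151 + 11 − 6·23 (+78 from intervention) = 370
  F = 32 + 11 + 370 = 413
  X = 92 − 5·151 − 6·11 + 3·413 = 510
Policy B (F − 36):
  U = 151
  C = 11
  B = 23
  T = 268 + 151 + 11 − 6·23 = 292
  F = 32 + 11 + 292 (−36 from intervention) = 299
  X = 92 − 5·151 − 6·11 + 3·299 = 168
X: 510 − 168 = 342

342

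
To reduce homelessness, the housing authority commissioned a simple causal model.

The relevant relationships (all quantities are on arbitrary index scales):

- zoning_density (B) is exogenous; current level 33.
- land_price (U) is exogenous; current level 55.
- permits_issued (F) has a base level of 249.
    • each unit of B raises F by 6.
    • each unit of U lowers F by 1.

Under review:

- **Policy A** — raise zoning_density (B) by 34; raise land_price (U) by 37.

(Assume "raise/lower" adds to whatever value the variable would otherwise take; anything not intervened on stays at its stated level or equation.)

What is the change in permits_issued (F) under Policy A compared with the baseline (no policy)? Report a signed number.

167

Baseline:
  B = 33
  U = 55
  F = 249 + 6·33 − 55 = 392
Policy A (B + 34, U + 37):
  B = 33 + 34 = 67
  U = 55 + 37 = 92
  F = 249 + 6·67 − 92 = 559
Change in F: 559 − 392 = 167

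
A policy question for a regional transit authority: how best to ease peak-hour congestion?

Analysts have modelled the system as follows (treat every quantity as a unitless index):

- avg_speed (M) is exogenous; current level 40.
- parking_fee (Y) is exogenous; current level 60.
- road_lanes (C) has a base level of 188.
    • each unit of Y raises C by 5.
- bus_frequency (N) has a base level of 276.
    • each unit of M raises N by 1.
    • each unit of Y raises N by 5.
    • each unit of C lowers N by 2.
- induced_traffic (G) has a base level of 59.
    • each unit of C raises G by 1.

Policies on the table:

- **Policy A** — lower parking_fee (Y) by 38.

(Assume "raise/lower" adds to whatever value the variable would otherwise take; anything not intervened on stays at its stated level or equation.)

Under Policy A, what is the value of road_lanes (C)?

Policy A (Y − 38):
  Y = 60 − 38 = 22
  C = 188 + 5·22 = 298

298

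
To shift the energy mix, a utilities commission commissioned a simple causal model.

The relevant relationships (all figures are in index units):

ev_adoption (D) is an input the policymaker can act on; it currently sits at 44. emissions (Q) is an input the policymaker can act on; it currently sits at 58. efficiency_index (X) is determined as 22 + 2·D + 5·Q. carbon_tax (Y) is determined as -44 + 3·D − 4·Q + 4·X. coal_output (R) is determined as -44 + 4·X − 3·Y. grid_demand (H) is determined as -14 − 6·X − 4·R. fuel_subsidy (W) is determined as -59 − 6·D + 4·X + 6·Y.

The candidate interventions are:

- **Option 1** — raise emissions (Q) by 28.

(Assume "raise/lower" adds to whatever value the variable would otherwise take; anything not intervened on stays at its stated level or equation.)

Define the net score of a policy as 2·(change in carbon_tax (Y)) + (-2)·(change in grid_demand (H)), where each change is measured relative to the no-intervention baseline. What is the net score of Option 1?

Baseline:
  D = 44
  Q = 58
  X = 22 + 2·44 + 5·58 = 400
  Y = -44 + 3·44 − 4·58 + 4·400 = 1456
  R = -44 + 4·400 − 3·1456 = -2812
  H = -14 − 6·400 − 4·(-2812) = 8834
Option 1 (Q + 28):
  D = 44
  Q = 58 + 28 = 86
  X = 22 + 2·44 + 5·86 = 540
  Y = -44 + 3·44 − 4·86 + 4·540 = 1904
  R = -44 + 4·540 − 3·1904 = -3596
  H = -14 − 6·540 − 4·(-3596) = 11130
ΔY = 1904 − 1456 = 448; ΔH = 11130 − 8834 = 2296
Score = 2·448 + (-2)·2296 = -3696

-3696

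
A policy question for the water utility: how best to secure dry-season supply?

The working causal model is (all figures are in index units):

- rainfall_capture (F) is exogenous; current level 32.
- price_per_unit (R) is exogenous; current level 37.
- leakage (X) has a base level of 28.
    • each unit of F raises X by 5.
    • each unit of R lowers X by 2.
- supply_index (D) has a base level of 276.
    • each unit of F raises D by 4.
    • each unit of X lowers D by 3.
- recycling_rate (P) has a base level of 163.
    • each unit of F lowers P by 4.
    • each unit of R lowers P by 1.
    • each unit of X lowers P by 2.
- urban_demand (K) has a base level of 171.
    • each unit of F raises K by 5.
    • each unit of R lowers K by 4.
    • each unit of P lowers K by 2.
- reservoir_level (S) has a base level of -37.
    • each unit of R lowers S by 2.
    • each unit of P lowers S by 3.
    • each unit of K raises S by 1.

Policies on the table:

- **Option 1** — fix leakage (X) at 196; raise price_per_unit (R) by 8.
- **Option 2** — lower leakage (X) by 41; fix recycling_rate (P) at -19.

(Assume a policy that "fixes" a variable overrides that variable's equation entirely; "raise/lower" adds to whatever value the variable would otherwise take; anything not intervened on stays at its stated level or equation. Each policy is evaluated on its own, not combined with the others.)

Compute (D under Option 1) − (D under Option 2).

-369

Option 1 (X := 196, R + 8):
  F = 32
  R = 37 + 8 = 45
  X = 196
  D = 276 + 4·32 − 3·196 = -184
Option 2 (X − 41, P := -19):
  F = 32
  R = 37
  X = 28 + 5·32 − 2·37 (−41 from intervention) = 73
  D = 276 + 4·32 − 3·73 = 185
D: -184 − 185 = -369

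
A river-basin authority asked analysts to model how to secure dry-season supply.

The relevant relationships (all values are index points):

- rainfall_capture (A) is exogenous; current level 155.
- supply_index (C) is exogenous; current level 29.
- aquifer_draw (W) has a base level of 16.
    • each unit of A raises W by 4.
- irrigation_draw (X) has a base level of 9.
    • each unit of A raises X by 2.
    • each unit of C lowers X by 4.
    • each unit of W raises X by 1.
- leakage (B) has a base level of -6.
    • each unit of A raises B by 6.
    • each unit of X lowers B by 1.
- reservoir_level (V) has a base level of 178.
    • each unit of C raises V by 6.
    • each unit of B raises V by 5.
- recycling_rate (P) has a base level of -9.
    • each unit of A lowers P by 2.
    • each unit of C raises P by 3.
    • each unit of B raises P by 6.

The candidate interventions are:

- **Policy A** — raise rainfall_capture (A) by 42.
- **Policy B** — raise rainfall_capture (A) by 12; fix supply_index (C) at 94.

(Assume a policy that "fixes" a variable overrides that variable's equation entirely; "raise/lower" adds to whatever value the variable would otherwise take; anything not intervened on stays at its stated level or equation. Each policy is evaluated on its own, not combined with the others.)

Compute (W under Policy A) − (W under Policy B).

120

Policy A (A + 42):
  A = 155 + 42 = 197
  W = 16 + 4·197 = 804
Policy B (A + 12, C := 94):
  A = 155 + 12 = 167
  W = 16 + 4·167 = 684
W: 804 − 684 = 120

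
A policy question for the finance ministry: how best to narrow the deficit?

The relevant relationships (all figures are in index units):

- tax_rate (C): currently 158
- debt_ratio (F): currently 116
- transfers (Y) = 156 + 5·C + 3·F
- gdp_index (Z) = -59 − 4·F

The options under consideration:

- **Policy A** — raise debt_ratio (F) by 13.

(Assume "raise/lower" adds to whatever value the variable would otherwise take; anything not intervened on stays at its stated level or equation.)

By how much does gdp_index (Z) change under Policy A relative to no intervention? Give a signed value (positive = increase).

Baseline:
  F = 116
  Z = -59 − 4·116 = -523
Policy A (F + 13):
  F = 116 + 13 = 129
  Z = -59 − 4·129 = -575
Change in Z: -575 − (-523) = -52

-52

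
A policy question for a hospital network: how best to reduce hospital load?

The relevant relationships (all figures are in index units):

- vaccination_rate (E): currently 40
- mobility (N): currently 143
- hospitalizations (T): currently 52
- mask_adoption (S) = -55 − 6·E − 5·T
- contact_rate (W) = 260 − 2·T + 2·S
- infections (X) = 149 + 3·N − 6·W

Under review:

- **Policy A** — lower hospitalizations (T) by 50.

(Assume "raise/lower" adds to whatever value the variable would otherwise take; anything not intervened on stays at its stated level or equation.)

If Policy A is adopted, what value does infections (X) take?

Policy A (T − 50):
  E = 40
  N = 143
  T = 52 − 50 = 2
  S = -55 − 6·40 − 5·2 = -305
  W = 260 − 2·2 + 2·(-305) = -354
  X = 149 + 3·143 − 6·(-354) = 2702

2702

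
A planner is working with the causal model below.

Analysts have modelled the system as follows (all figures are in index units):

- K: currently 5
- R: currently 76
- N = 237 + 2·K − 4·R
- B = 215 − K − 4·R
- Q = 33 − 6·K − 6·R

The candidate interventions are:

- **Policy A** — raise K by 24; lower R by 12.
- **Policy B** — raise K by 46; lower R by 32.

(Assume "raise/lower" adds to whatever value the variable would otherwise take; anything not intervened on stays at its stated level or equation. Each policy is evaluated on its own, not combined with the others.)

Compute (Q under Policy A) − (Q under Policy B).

Policy A (K + 24, R − 12):
  K = 5 + 24 = 29
  R = 76 − 12 = 64
  Q = 33 − 6·29 − 6·64 = -525
Policy B (K + 46, R − 32):
  K = 5 + 46 = 51
  R = 76 − 32 = 44
  Q = 33 − 6·51 − 6·44 = -537
Q: -525 − (-537) = 12

12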